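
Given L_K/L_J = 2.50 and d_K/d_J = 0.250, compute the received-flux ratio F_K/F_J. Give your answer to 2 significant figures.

40

F = L/(4πd²), so F_K/F_J = (L_K/L_J) / (d_K/d_J)²
= 2.50 / (0.250)² = 2.50 / 0.06250 = 40.00.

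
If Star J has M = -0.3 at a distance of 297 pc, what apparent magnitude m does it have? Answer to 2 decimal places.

7.06

m = M + 5 log₁₀(d/10 pc) = -0.3 + 5 log₁₀(297/10)
  = -0.3 + 5 × 1.473 = -0.3 + 7.36 = 7.06.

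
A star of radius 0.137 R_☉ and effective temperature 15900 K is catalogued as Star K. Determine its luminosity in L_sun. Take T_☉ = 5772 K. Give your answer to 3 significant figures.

1.08 L_sun

L/L_☉ = (R/R_☉)² (T/T_☉)⁴ = (0.137)² × (15900/5772)⁴
       = 0.01877 × (2.755)⁴ = 0.01877 × 57.58 = 1.081.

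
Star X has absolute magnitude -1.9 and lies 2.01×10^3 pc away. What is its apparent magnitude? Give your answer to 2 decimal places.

9.62

m = M + 5 log₁₀(d/10 pc) = -1.9 + 5 log₁₀(2.01×10^3/10)
  = -1.9 + 5 × 2.303 = -1.9 + 11.52 = 9.62.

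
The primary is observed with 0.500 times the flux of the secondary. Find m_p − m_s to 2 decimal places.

m_p − m_s = −2.5 log₁₀(F_p/F_s) = −2.5 log₁₀(0.500) = −2.5 × (-0.301) = 0.753.

0.75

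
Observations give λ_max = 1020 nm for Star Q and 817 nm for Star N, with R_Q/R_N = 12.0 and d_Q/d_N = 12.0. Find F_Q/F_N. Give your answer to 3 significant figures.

0.412

Wien's law: T_Q/T_N = λ_N/λ_Q = 817/1020 = 0.8010.
L_Q/L_N = (R_Q/R_N)²(T_Q/T_N)⁴ = (12.0)²(0.8010)⁴ = 59.27.
F_Q/F_N = (L_Q/L_N)/(d_Q/d_N)² = 59.27/(12.0)² = 0.4116.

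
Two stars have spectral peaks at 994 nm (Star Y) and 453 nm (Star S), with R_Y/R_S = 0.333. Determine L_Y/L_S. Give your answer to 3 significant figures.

0.00478

Wien's law gives T ∝ 1/λ_max, so T_Y/T_S = λ_S/λ_Y = 453/994 = 0.4557.
Then L ∝ R²T⁴ gives L_Y/L_S = (0.333)² × (0.4557)⁴ = 0.1109 × 0.04314 = 0.004783.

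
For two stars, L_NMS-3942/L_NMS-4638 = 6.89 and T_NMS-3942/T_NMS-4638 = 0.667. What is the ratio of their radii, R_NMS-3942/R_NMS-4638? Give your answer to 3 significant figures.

5.90

L ∝ R²T⁴ gives R ∝ √L / T², so
R_NMS-3942/R_NMS-4638 = √(6.89) / (0.667)² = 2.625 / 0.4449 = 5.900.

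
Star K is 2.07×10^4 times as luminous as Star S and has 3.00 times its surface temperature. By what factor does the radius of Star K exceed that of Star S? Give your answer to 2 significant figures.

16

L ∝ R²T⁴ gives R ∝ √L / T², so
R_K/R_S = √(2.07×10^4) / (3.00)² = 143.9 / 9.000 = 15.99.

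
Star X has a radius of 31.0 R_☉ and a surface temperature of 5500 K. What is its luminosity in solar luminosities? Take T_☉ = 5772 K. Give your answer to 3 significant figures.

792 solar luminosities

L/L_☉ = (R/R_☉)² (T/T_☉)⁴ = (31.0)² × (5500/5772)⁴
       = 961.0 × (0.9529)⁴ = 961.0 × 0.8244 = 792.3.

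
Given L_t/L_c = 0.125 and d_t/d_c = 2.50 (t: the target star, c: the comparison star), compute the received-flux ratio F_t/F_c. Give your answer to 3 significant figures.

0.0200

F = L/(4πd²), so F_t/F_c = (L_t/L_c) / (d_t/d_c)²
= 0.125 / (2.50)² = 0.125 / 6.250 = 0.02000.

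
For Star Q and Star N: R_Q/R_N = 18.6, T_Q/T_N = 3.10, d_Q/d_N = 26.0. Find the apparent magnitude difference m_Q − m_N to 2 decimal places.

-4.19

L_Q/L_N = (18.6)²(3.10)⁴ = 3.195×10^4.
F_Q/F_N = (L_Q/L_N)/(d_Q/d_N)² = 3.195×10^4/676.0 = 47.26.
m_Q − m_N = −2.5 log₁₀(47.26) = -4.19.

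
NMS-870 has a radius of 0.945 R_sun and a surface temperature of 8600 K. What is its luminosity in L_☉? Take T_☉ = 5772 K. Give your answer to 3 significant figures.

4.40 L_☉

L/L_☉ = (R/R_☉)² (T/T_☉)⁴ = (0.945)² × (8600/5772)⁴
       = 0.8930 × (1.490)⁴ = 0.8930 × 4.928 = 4.401.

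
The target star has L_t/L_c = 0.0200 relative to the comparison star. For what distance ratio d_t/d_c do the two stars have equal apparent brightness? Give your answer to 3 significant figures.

0.141

Equal flux requires L_t/d_t² = L_c/d_c², so d_t/d_c = √(L_t/L_c)
= √(0.0200) = 0.1414.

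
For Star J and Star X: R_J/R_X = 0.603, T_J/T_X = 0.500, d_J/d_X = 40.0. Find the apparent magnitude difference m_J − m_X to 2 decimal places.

12.12

L_J/L_X = (0.603)²(0.500)⁴ = 0.02273.
F_J/F_X = (L_J/L_X)/(d_J/d_X)² = 0.02273/1600 = 1.420×10^-5.
m_J − m_X = −2.5 log₁₀(1.420×10^-5) = 12.12.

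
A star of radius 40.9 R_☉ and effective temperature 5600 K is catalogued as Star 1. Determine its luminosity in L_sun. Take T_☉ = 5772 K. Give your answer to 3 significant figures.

1.48×10^3 L_sun

L/L_☉ = (R/R_☉)² (T/T_☉)⁴ = (40.9)² × (5600/5772)⁴
       = 1673 × (0.9702)⁴ = 1673 × 0.8860 = 1482.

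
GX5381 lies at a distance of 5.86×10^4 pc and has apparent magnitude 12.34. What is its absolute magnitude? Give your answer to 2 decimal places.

-6.50

M = m − 5 log₁₀(d/10 pc) = 12.34 − 5 log₁₀(5.86×10^4/10)
  = 12.34 − 5 × 3.768 = 12.34 − 18.84 = -6.50.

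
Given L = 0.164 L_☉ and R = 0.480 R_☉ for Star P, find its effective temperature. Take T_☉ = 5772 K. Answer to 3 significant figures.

T/T_☉ = (L/L_☉)^(1/4) / (R/R_☉)^(1/2)
T = 5772 × (0.164)^(1/4) / √(0.480) = 5772 × 0.6364 / 0.6928 = 5302 K.

5.30×10^3 K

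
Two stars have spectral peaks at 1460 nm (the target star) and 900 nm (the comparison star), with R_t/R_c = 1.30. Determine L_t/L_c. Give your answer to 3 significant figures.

0.244

Wien's law gives T ∝ 1/λ_max, so T_t/T_c = λ_c/λ_t = 900/1460 = 0.6164.
Then L ∝ R²T⁴ gives L_t/L_c = (1.30)² × (0.6164)⁴ = 1.690 × 0.1444 = 0.2440.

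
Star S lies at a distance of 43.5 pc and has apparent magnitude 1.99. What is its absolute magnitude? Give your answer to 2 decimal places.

M = m − 5 log₁₀(d/10 pc) = 1.99 − 5 log₁₀(43.5/10)
  = 1.99 − 5 × 0.638 = 1.99 − 3.19 = -1.20.

-1.20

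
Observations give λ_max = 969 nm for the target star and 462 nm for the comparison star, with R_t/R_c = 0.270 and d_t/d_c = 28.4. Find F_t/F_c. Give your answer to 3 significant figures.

4.67×10^-6

Wien's law: T_t/T_c = λ_c/λ_t = 462/969 = 0.4768.
L_t/L_c = (R_t/R_c)²(T_t/T_c)⁴ = (0.270)²(0.4768)⁴ = 0.003767.
F_t/F_c = (L_t/L_c)/(d_t/d_c)² = 0.003767/(28.4)² = 4.671×10^-6.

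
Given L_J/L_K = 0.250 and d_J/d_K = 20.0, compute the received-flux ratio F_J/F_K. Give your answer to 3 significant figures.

6.25×10^-4

F = L/(4πd²), so F_J/F_K = (L_J/L_K) / (d_J/d_K)²
= 0.250 / (20.0)² = 0.250 / 400.0 = 6.250×10^-4.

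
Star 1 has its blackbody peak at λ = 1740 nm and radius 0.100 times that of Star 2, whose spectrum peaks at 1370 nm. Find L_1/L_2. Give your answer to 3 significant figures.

Wien's law gives T ∝ 1/λ_max, so T_1/T_2 = λ_2/λ_1 = 1370/1740 = 0.7874.
Then L ∝ R²T⁴ gives L_1/L_2 = (0.100)² × (0.7874)⁴ = 0.01000 × 0.3843 = 0.003843.

0.00384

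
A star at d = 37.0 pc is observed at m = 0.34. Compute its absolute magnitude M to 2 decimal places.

M = m − 5 log₁₀(d/10 pc) = 0.34 − 5 log₁₀(37.0/10)
  = 0.34 − 5 × 0.568 = 0.34 − 2.84 = -2.50.

-2.50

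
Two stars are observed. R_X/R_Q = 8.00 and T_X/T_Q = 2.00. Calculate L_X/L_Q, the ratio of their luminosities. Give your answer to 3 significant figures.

1.02×10^3

From the Stefan–Boltzmann law, L ∝ R²T⁴, so
L_X/L_Q = (R_X/R_Q)² (T_X/T_Q)⁴ = (8.00)² × (2.00)⁴ = 64.00 × 16.00 = 1024.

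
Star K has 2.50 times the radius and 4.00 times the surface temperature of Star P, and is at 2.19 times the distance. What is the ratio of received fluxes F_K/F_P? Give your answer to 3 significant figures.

L_K/L_P = (R_K/R_P)²(T_K/T_P)⁴ = (2.50)² × (4.00)⁴ = 1600.
F_K/F_P = (L_K/L_P)/(d_K/d_P)² = 1600 / (2.19)² = 333.6.

334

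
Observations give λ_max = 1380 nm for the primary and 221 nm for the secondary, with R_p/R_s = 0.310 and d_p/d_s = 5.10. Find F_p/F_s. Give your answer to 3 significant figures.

Wien's law: T_p/T_s = λ_s/λ_p = 221/1380 = 0.1601.
L_p/L_s = (R_p/R_s)²(T_p/T_s)⁴ = (0.310)²(0.1601)⁴ = 6.321×10^-5.
F_p/F_s = (L_p/L_s)/(d_p/d_s)² = 6.321×10^-5/(5.10)² = 2.430×10^-6.

2.43×10^-6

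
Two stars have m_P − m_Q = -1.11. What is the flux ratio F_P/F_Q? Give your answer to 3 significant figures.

F_P/F_Q = 10^(−(m_P − m_Q)/2.5) = 10^(1.11/2.5) = 10^0.444 = 2.780.

2.78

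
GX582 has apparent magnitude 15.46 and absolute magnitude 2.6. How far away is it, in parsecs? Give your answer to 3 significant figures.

3.73×10^3 pc

m − M = 5 log₁₀(d/10 pc)
15.46 − (2.6) = 12.86 = 5 log₁₀(d/10)
d = 10 × 10^(12.86/5) = 10 × 10^2.572 = 3733 pc.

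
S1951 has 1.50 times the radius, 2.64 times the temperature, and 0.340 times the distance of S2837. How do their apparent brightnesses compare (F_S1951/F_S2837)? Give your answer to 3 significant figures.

945

L_S1951/L_S2837 = (R_S1951/R_S2837)²(T_S1951/T_S2837)⁴ = (1.50)² × (2.64)⁴ = 109.3.
F_S1951/F_S2837 = (L_S1951/L_S2837)/(d_S1951/d_S2837)² = 109.3 / (0.340)² = 945.5.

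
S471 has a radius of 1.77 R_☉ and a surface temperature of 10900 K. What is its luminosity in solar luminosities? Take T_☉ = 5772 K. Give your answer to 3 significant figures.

L/L_☉ = (R/R_☉)² (T/T_☉)⁴ = (1.77)² × (10900/5772)⁴
       = 3.133 × (1.888)⁴ = 3.133 × 12.72 = 39.84.

39.8 solar luminosities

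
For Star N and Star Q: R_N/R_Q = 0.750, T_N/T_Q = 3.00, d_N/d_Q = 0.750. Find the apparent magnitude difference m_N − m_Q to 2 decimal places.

L_N/L_Q = (0.750)²(3.00)⁴ = 45.56.
F_N/F_Q = (L_N/L_Q)/(d_N/d_Q)² = 45.56/0.5625 = 81.00.
m_N − m_Q = −2.5 log₁₀(81.00) = -4.77.

-4.77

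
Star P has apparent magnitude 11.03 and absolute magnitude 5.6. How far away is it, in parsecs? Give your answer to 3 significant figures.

122 pc

m − M = 5 log₁₀(d/10 pc)
11.03 − (5.6) = 5.43 = 5 log₁₀(d/10)
d = 10 × 10^(5.43/5) = 10 × 10^1.086 = 121.9 pc.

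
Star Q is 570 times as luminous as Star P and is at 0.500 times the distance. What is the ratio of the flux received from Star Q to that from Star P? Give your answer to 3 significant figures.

2.28×10^3

F = L/(4πd²), so F_Q/F_P = (L_Q/L_P) / (d_Q/d_P)²
= 570 / (0.500)² = 570 / 0.2500 = 2280.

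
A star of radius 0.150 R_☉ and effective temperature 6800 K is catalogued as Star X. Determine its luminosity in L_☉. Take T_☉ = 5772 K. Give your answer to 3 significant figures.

L/L_☉ = (R/R_☉)² (T/T_☉)⁴ = (0.150)² × (6800/5772)⁴
       = 0.02250 × (1.178)⁴ = 0.02250 × 1.926 = 0.04334.

0.0433 L_☉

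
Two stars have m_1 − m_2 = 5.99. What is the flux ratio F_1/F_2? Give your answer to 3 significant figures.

0.00402

F_1/F_2 = 10^(−(m_1 − m_2)/2.5) = 10^(-5.99/2.5) = 10^-2.396 = 0.004018.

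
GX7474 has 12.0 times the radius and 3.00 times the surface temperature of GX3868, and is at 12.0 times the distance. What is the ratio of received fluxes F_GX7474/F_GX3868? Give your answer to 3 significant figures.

L_GX7474/L_GX3868 = (R_GX7474/R_GX3868)²(T_GX7474/T_GX3868)⁴ = (12.0)² × (3.00)⁴ = 1.166×10^4.
F_GX7474/F_GX3868 = (L_GX7474/L_GX3868)/(d_GX7474/d_GX3868)² = 1.166×10^4 / (12.0)² = 81.00.

81.0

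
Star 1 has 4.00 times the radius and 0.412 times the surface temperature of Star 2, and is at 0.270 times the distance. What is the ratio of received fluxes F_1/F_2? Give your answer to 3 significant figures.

L_1/L_2 = (R_1/R_2)²(T_1/T_2)⁴ = (4.00)² × (0.412)⁴ = 0.4610.
F_1/F_2 = (L_1/L_2)/(d_1/d_2)² = 0.4610 / (0.270)² = 6.324.

6.32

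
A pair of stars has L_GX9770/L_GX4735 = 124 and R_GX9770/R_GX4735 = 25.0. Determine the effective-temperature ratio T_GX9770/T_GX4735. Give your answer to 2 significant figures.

0.67

L ∝ R²T⁴ gives T ∝ (L/R²)^(1/4), so
T_GX9770/T_GX4735 = (124 / 25.0²)^(1/4) = (0.1984)^(1/4) = 0.6674.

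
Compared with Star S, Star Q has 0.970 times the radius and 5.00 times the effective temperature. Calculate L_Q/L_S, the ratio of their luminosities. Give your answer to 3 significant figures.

From the Stefan–Boltzmann law, L ∝ R²T⁴, so
L_Q/L_S = (R_Q/R_S)² (T_Q/T_S)⁴ = (0.970)² × (5.00)⁴ = 0.9409 × 625.0 = 588.1.

588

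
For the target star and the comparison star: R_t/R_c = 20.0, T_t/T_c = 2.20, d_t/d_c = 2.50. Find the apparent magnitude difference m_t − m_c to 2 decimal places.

L_t/L_c = (20.0)²(2.20)⁴ = 9370.
F_t/F_c = (L_t/L_c)/(d_t/d_c)² = 9370/6.250 = 1499.
m_t − m_c = −2.5 log₁₀(1499) = -7.94.

-7.94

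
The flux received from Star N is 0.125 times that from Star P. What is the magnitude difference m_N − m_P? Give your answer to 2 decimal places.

m_N − m_P = −2.5 log₁₀(F_N/F_P) = −2.5 log₁₀(0.125) = −2.5 × (-0.903) = 2.258.

2.26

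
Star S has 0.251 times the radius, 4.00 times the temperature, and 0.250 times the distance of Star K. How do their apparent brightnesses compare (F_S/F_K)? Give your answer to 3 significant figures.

258

L_S/L_K = (R_S/R_K)²(T_S/T_K)⁴ = (0.251)² × (4.00)⁴ = 16.13.
F_S/F_K = (L_S/L_K)/(d_S/d_K)² = 16.13 / (0.250)² = 258.1.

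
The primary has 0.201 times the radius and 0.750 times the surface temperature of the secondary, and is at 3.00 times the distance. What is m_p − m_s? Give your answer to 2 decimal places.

7.12

L_p/L_s = (0.201)²(0.750)⁴ = 0.01278.
F_p/F_s = (L_p/L_s)/(d_p/d_s)² = 0.01278/9.000 = 0.001420.
m_p − m_s = −2.5 log₁₀(0.001420) = 7.12.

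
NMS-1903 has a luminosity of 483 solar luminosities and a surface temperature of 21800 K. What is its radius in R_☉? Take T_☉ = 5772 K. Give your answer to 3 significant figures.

R/R_☉ = √(L/L_☉) / (T/T_☉)² = √(483) / (3.777)²
       = 21.98 / 14.26 = 1.541.

1.54 R_☉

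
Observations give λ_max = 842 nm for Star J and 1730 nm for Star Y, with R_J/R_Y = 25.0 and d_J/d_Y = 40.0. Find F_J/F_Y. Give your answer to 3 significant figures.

Wien's law: T_J/T_Y = λ_Y/λ_J = 1730/842 = 2.055.
L_J/L_Y = (R_J/R_Y)²(T_J/T_Y)⁴ = (25.0)²(2.055)⁴ = 1.114×10^4.
F_J/F_Y = (L_J/L_Y)/(d_J/d_Y)² = 1.114×10^4/(40.0)² = 6.961.

6.96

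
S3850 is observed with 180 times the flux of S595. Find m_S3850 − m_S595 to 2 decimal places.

-5.64

m_S3850 − m_S595 = −2.5 log₁₀(F_S3850/F_S595) = −2.5 log₁₀(180) = −2.5 × (2.255) = -5.638.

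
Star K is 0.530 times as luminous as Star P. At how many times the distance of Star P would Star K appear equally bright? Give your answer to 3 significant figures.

Equal flux requires L_K/d_K² = L_P/d_P², so d_K/d_P = √(L_K/L_P)
= √(0.530) = 0.7280.

0.728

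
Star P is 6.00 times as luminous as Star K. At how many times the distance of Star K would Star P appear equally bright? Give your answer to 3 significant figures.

Equal flux requires L_P/d_P² = L_K/d_K², so d_P/d_K = √(L_P/L_K)
= √(6.00) = 2.449.

2.45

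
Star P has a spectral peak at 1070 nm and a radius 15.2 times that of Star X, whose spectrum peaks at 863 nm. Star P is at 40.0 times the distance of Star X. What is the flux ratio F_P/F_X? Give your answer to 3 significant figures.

0.0611

Wien's law: T_P/T_X = λ_X/λ_P = 863/1070 = 0.8065.
L_P/L_X = (R_P/R_X)²(T_P/T_X)⁴ = (15.2)²(0.8065)⁴ = 97.77.
F_P/F_X = (L_P/L_X)/(d_P/d_X)² = 97.77/(40.0)² = 0.06110.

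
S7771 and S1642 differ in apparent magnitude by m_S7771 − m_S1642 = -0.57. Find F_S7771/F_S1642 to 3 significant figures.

1.69

F_S7771/F_S1642 = 10^(−(m_S7771 − m_S1642)/2.5) = 10^(0.57/2.5) = 10^0.228 = 1.690.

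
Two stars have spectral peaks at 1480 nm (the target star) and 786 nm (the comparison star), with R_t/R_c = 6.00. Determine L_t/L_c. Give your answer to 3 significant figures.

2.86

Wien's law gives T ∝ 1/λ_max, so T_t/T_c = λ_c/λ_t = 786/1480 = 0.5311.
Then L ∝ R²T⁴ gives L_t/L_c = (6.00)² × (0.5311)⁴ = 36.00 × 0.07955 = 2.864.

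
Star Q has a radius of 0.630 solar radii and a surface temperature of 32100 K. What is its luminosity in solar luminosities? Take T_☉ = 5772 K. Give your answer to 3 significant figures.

380 solar luminosities

L/L_☉ = (R/R_☉)² (T/T_☉)⁴ = (0.630)² × (32100/5772)⁴
       = 0.3969 × (5.561)⁴ = 0.3969 × 956.6 = 379.7.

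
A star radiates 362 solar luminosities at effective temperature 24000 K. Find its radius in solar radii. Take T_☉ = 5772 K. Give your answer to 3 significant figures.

1.10 solar radii

R/R_☉ = √(L/L_☉) / (T/T_☉)² = √(362) / (4.158)²
       = 19.03 / 17.29 = 1.100.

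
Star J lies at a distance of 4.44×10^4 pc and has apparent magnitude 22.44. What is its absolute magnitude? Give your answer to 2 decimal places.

M = m − 5 log₁₀(d/10 pc) = 22.44 − 5 log₁₀(4.44×10^4/10)
  = 22.44 − 5 × 3.647 = 22.44 − 18.24 = 4.20.

4.20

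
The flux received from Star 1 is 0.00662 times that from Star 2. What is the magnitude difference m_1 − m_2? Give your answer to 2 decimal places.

5.45

m_1 − m_2 = −2.5 log₁₀(F_1/F_2) = −2.5 log₁₀(0.00662) = −2.5 × (-2.179) = 5.448.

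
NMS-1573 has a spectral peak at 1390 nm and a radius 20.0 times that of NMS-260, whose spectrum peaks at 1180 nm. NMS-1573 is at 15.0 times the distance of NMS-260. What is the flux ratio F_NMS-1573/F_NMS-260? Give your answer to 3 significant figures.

0.923

Wien's law: T_NMS-1573/T_NMS-260 = λ_NMS-260/λ_NMS-1573 = 1180/1390 = 0.8489.
L_NMS-1573/L_NMS-260 = (R_NMS-1573/R_NMS-260)²(T_NMS-1573/T_NMS-260)⁴ = (20.0)²(0.8489)⁴ = 207.7.
F_NMS-1573/F_NMS-260 = (L_NMS-1573/L_NMS-260)/(d_NMS-1573/d_NMS-260)² = 207.7/(15.0)² = 0.9233.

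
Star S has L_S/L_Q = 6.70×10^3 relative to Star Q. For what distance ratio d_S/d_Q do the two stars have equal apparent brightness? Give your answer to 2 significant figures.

82

Equal flux requires L_S/d_S² = L_Q/d_Q², so d_S/d_Q = √(L_S/L_Q)
= √(6.70×10^3) = 81.85.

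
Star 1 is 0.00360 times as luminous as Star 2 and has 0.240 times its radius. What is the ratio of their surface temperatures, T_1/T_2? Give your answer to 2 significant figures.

0.50

L ∝ R²T⁴ gives T ∝ (L/R²)^(1/4), so
T_1/T_2 = (0.00360 / 0.240²)^(1/4) = (0.06250)^(1/4) = 0.5000.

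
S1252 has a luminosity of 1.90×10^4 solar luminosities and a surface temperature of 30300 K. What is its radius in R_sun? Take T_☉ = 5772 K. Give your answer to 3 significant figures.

R/R_☉ = √(L/L_☉) / (T/T_☉)² = √(1.90×10^4) / (5.249)²
       = 137.8 / 27.56 = 5.002.

5.00 R_sun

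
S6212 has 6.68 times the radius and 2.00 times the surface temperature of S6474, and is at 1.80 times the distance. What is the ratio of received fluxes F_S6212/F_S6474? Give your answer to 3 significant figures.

L_S6212/L_S6474 = (R_S6212/R_S6474)²(T_S6212/T_S6474)⁴ = (6.68)² × (2.00)⁴ = 714.0.
F_S6212/F_S6474 = (L_S6212/L_S6474)/(d_S6212/d_S6474)² = 714.0 / (1.80)² = 220.4.

220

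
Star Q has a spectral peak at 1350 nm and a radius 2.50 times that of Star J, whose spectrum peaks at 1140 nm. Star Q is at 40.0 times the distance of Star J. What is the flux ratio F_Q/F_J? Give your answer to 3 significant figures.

Wien's law: T_Q/T_J = λ_J/λ_Q = 1140/1350 = 0.8444.
L_Q/L_J = (R_Q/R_J)²(T_Q/T_J)⁴ = (2.50)²(0.8444)⁴ = 3.178.
F_Q/F_J = (L_Q/L_J)/(d_Q/d_J)² = 3.178/(40.0)² = 0.001986.

0.00199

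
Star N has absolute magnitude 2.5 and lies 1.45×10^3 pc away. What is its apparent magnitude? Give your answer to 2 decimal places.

m = M + 5 log₁₀(d/10 pc) = 2.5 + 5 log₁₀(1.45×10^3/10)
  = 2.5 + 5 × 2.161 = 2.5 + 10.81 = 13.31.

13.31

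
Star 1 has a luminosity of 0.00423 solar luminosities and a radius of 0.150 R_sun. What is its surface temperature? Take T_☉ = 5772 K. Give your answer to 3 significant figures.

T/T_☉ = (L/L_☉)^(1/4) / (R/R_☉)^(1/2)
T = 5772 × (0.00423)^(1/4) / √(0.150) = 5772 × 0.2550 / 0.3873 = 3801 K.

3.80×10^3 K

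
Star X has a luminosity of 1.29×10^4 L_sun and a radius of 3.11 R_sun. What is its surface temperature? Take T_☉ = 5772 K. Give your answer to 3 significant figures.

T/T_☉ = (L/L_☉)^(1/4) / (R/R_☉)^(1/2)
T = 5772 × (1.29×10^4)^(1/4) / √(3.11) = 5772 × 10.66 / 1.764 = 3.488×10^4 K.

3.49×10^4 K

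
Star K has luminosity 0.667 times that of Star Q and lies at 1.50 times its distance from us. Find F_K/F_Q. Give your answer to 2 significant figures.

F = L/(4πd²), so F_K/F_Q = (L_K/L_Q) / (d_K/d_Q)²
= 0.667 / (1.50)² = 0.667 / 2.250 = 0.2964.

0.30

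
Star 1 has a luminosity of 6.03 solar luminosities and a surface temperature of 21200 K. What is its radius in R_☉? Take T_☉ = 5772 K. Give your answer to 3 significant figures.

0.182 R_☉

R/R_☉ = √(L/L_☉) / (T/T_☉)² = √(6.03) / (3.673)²
       = 2.456 / 13.49 = 0.1820.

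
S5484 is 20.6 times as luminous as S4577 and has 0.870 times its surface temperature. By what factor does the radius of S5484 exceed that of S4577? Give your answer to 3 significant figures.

6.00

L ∝ R²T⁴ gives R ∝ √L / T², so
R_S5484/R_S4577 = √(20.6) / (0.870)² = 4.539 / 0.7569 = 5.996.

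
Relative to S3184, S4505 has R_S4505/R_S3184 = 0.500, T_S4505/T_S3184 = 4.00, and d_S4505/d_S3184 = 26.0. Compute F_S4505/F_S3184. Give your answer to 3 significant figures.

L_S4505/L_S3184 = (R_S4505/R_S3184)²(T_S4505/T_S3184)⁴ = (0.500)² × (4.00)⁴ = 64.00.
F_S4505/F_S3184 = (L_S4505/L_S3184)/(d_S4505/d_S3184)² = 64.00 / (26.0)² = 0.09467.

0.0947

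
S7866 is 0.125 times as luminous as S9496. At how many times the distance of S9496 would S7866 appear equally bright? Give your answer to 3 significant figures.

Equal flux requires L_S7866/d_S7866² = L_S9496/d_S9496², so d_S7866/d_S9496 = √(L_S7866/L_S9496)
= √(0.125) = 0.3536.

0.354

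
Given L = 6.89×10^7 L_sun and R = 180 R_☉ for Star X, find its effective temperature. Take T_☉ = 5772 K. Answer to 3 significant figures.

3.92×10^4 K

T/T_☉ = (L/L_☉)^(1/4) / (R/R_☉)^(1/2)
T = 5772 × (6.89×10^7)^(1/4) / √(180) = 5772 × 91.11 / 13.42 = 3.920×10^4 K.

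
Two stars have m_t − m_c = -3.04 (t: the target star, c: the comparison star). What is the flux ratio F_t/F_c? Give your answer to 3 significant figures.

16.4

F_t/F_c = 10^(−(m_t − m_c)/2.5) = 10^(3.04/2.5) = 10^1.216 = 16.44.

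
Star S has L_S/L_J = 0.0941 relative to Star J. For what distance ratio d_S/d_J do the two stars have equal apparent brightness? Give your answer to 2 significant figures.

0.31

Equal flux requires L_S/d_S² = L_J/d_J², so d_S/d_J = √(L_S/L_J)
= √(0.0941) = 0.3068.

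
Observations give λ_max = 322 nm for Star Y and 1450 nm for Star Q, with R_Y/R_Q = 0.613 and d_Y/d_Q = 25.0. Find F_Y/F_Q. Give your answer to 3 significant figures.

Wien's law: T_Y/T_Q = λ_Q/λ_Y = 1450/322 = 4.503.
L_Y/L_Q = (R_Y/R_Q)²(T_Y/T_Q)⁴ = (0.613)²(4.503)⁴ = 154.5.
F_Y/F_Q = (L_Y/L_Q)/(d_Y/d_Q)² = 154.5/(25.0)² = 0.2472.

0.247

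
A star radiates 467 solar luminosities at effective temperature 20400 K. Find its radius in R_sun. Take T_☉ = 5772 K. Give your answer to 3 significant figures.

1.73 R_sun

R/R_☉ = √(L/L_☉) / (T/T_☉)² = √(467) / (3.534)²
       = 21.61 / 12.49 = 1.730.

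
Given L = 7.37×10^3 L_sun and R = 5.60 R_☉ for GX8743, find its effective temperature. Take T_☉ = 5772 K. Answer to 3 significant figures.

T/T_☉ = (L/L_☉)^(1/4) / (R/R_☉)^(1/2)
T = 5772 × (7.37×10^3)^(1/4) / √(5.60) = 5772 × 9.265 / 2.366 = 2.260×10^4 K.

2.26×10^4 K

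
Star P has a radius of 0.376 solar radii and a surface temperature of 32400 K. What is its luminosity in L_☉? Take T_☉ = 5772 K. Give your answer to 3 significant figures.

140 L_☉

L/L_☉ = (R/R_☉)² (T/T_☉)⁴ = (0.376)² × (32400/5772)⁴
       = 0.1414 × (5.613)⁴ = 0.1414 × 992.8 = 140.4.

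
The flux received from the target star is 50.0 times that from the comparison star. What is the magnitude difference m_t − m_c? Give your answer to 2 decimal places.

m_t − m_c = −2.5 log₁₀(F_t/F_c) = −2.5 log₁₀(50.0) = −2.5 × (1.699) = -4.247.

-4.25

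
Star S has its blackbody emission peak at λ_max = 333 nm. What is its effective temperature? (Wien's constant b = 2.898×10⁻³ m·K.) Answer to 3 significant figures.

8.70×10^3 K

T = b/λ_max = 2.898×10⁻³ / (333×10⁻⁹) = 8703 K.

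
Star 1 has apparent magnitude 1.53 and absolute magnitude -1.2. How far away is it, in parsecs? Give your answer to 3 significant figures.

m − M = 5 log₁₀(d/10 pc)
1.53 − (-1.2) = 2.73 = 5 log₁₀(d/10)
d = 10 × 10^(2.73/5) = 10 × 10^0.546 = 35.16 pc.

35.2 pc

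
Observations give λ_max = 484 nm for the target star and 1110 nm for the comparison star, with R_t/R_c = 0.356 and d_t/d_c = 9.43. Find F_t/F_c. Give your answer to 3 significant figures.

0.0394

Wien's law: T_t/T_c = λ_c/λ_t = 1110/484 = 2.293.
L_t/L_c = (R_t/R_c)²(T_t/T_c)⁴ = (0.356)²(2.293)⁴ = 3.506.
F_t/F_c = (L_t/L_c)/(d_t/d_c)² = 3.506/(9.43)² = 0.03943.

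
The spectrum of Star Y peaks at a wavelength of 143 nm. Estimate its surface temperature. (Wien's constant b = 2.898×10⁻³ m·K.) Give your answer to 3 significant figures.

2.03×10^4 K

T = b/λ_max = 2.898×10⁻³ / (143×10⁻⁹) = 2.027×10^4 K.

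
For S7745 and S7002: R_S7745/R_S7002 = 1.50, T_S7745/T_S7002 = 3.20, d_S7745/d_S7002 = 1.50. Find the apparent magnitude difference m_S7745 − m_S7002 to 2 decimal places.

-5.05

L_S7745/L_S7002 = (1.50)²(3.20)⁴ = 235.9.
F_S7745/F_S7002 = (L_S7745/L_S7002)/(d_S7745/d_S7002)² = 235.9/2.250 = 104.9.
m_S7745 − m_S7002 = −2.5 log₁₀(104.9) = -5.05.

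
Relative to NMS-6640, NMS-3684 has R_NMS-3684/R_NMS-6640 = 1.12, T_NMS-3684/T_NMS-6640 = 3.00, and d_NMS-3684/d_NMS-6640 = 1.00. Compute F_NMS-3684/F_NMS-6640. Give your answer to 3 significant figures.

102

L_NMS-3684/L_NMS-6640 = (R_NMS-3684/R_NMS-6640)²(T_NMS-3684/T_NMS-6640)⁴ = (1.12)² × (3.00)⁴ = 101.6.
F_NMS-3684/F_NMS-6640 = (L_NMS-3684/L_NMS-6640)/(d_NMS-3684/d_NMS-6640)² = 101.6 / (1.00)² = 101.6.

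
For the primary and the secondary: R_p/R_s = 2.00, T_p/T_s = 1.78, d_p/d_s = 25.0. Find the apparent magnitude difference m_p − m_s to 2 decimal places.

2.98

L_p/L_s = (2.00)²(1.78)⁴ = 40.16.
F_p/F_s = (L_p/L_s)/(d_p/d_s)² = 40.16/625.0 = 0.06425.
m_p − m_s = −2.5 log₁₀(0.06425) = 2.98.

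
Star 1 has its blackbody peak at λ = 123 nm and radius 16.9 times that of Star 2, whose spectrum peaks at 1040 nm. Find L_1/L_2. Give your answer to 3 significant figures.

Wien's law gives T ∝ 1/λ_max, so T_1/T_2 = λ_2/λ_1 = 1040/123 = 8.455.
Then L ∝ R²T⁴ gives L_1/L_2 = (16.9)² × (8.455)⁴ = 285.6 × 5111 = 1.460×10^6.

1.46×10^6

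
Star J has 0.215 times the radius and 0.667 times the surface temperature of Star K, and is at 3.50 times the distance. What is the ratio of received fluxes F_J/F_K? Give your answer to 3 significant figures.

7.47×10^-4

L_J/L_K = (R_J/R_K)²(T_J/T_K)⁴ = (0.215)² × (0.667)⁴ = 0.009149.
F_J/F_K = (L_J/L_K)/(d_J/d_K)² = 0.009149 / (3.50)² = 7.469×10^-4.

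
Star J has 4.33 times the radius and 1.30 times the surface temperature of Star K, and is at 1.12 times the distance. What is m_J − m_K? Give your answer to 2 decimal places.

-4.08

L_J/L_K = (4.33)²(1.30)⁴ = 53.55.
F_J/F_K = (L_J/L_K)/(d_J/d_K)² = 53.55/1.254 = 42.69.
m_J − m_K = −2.5 log₁₀(42.69) = -4.08.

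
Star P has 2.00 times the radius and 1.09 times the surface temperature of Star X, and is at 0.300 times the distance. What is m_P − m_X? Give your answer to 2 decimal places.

L_P/L_X = (2.00)²(1.09)⁴ = 5.646.
F_P/F_X = (L_P/L_X)/(d_P/d_X)² = 5.646/0.09000 = 62.74.
m_P − m_X = −2.5 log₁₀(62.74) = -4.49.

-4.49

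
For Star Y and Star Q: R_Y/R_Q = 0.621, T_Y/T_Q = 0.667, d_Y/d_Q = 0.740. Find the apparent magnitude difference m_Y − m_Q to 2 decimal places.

L_Y/L_Q = (0.621)²(0.667)⁴ = 0.07633.
F_Y/F_Q = (L_Y/L_Q)/(d_Y/d_Q)² = 0.07633/0.5476 = 0.1394.
m_Y − m_Q = −2.5 log₁₀(0.1394) = 2.14.

2.14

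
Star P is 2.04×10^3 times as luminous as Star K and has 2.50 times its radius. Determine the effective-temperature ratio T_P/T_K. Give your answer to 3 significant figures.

4.25

L ∝ R²T⁴ gives T ∝ (L/R²)^(1/4), so
T_P/T_K = (2.04×10^3 / 2.50²)^(1/4) = (326.4)^(1/4) = 4.250.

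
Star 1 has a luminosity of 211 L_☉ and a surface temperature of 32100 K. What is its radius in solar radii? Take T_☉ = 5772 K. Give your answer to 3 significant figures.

R/R_☉ = √(L/L_☉) / (T/T_☉)² = √(211) / (5.561)²
       = 14.53 / 30.93 = 0.4697.

0.470 solar radii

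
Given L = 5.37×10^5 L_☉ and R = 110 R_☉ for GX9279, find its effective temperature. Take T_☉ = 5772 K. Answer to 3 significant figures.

T/T_☉ = (L/L_☉)^(1/4) / (R/R_☉)^(1/2)
T = 5772 × (5.37×10^5)^(1/4) / √(110) = 5772 × 27.07 / 10.49 = 1.490×10^4 K.

1.49×10^4 K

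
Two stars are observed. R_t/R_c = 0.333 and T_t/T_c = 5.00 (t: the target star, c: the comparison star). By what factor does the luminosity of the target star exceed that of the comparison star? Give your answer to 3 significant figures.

From the Stefan–Boltzmann law, L ∝ R²T⁴, so
L_t/L_c = (R_t/R_c)² (T_t/T_c)⁴ = (0.333)² × (5.00)⁴ = 0.1109 × 625.0 = 69.31.

69.3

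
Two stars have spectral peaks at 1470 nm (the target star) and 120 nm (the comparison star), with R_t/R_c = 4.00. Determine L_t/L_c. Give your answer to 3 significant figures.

7.11×10^-4

Wien's law gives T ∝ 1/λ_max, so T_t/T_c = λ_c/λ_t = 120/1470 = 0.08163.
Then L ∝ R²T⁴ gives L_t/L_c = (4.00)² × (0.08163)⁴ = 16.00 × 4.441×10^-5 = 7.105×10^-4.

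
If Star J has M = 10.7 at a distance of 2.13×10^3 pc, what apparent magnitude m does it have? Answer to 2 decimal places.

22.34

m = M + 5 log₁₀(d/10 pc) = 10.7 + 5 log₁₀(2.13×10^3/10)
  = 10.7 + 5 × 2.328 = 10.7 + 11.64 = 22.34.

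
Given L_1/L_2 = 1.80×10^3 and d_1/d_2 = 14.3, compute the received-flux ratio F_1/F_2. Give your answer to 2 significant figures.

8.8

F = L/(4πd²), so F_1/F_2 = (L_1/L_2) / (d_1/d_2)²
= 1.80×10^3 / (14.3)² = 1.80×10^3 / 204.5 = 8.802.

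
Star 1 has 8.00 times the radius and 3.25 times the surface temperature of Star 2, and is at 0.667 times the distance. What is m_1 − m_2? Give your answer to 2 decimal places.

L_1/L_2 = (8.00)²(3.25)⁴ = 7140.
F_1/F_2 = (L_1/L_2)/(d_1/d_2)² = 7140/0.4449 = 1.605×10^4.
m_1 − m_2 = −2.5 log₁₀(1.605×10^4) = -10.51.

-10.51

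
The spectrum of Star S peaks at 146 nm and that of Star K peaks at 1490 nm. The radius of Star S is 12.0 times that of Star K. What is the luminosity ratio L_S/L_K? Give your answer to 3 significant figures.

1.56×10^6

Wien's law gives T ∝ 1/λ_max, so T_S/T_K = λ_K/λ_S = 1490/146 = 10.21.
Then L ∝ R²T⁴ gives L_S/L_K = (12.0)² × (10.21)⁴ = 144.0 × 1.085×10^4 = 1.562×10^6.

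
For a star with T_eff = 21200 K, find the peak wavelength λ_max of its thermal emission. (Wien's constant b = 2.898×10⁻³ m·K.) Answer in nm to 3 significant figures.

λ_max = b/T = 2.898×10⁻³ / 21200 = 1.37×10^-7 m = 136.7 nm.

137 nm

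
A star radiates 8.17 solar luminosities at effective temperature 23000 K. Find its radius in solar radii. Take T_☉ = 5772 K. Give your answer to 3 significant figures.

R/R_☉ = √(L/L_☉) / (T/T_☉)² = √(8.17) / (3.985)²
       = 2.858 / 15.88 = 0.1800.

0.180 solar radii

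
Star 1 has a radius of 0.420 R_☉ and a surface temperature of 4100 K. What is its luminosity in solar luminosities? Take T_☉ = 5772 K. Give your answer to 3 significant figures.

L/L_☉ = (R/R_☉)² (T/T_☉)⁴ = (0.420)² × (4100/5772)⁴
       = 0.1764 × (0.7103)⁴ = 0.1764 × 0.2546 = 0.04491.

0.0449 solar luminosities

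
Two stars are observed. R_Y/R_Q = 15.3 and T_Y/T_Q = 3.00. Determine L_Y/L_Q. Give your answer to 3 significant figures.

1.90×10^4

From the Stefan–Boltzmann law, L ∝ R²T⁴, so
L_Y/L_Q = (R_Y/R_Q)² (T_Y/T_Q)⁴ = (15.3)² × (3.00)⁴ = 234.1 × 81.00 = 1.896×10^4.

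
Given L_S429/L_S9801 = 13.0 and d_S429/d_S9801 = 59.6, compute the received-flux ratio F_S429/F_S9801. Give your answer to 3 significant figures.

0.00366

F = L/(4πd²), so F_S429/F_S9801 = (L_S429/L_S9801) / (d_S429/d_S9801)²
= 13.0 / (59.6)² = 13.0 / 3552 = 0.003660.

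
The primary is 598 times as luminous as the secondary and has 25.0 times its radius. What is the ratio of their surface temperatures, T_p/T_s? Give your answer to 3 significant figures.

0.989

L ∝ R²T⁴ gives T ∝ (L/R²)^(1/4), so
T_p/T_s = (598 / 25.0²)^(1/4) = (0.9568)^(1/4) = 0.9890.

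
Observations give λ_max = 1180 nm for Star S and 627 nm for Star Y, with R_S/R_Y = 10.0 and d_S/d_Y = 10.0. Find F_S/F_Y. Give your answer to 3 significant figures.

0.0797

Wien's law: T_S/T_Y = λ_Y/λ_S = 627/1180 = 0.5314.
L_S/L_Y = (R_S/R_Y)²(T_S/T_Y)⁴ = (10.0)²(0.5314)⁴ = 7.972.
F_S/F_Y = (L_S/L_Y)/(d_S/d_Y)² = 7.972/(10.0)² = 0.07972.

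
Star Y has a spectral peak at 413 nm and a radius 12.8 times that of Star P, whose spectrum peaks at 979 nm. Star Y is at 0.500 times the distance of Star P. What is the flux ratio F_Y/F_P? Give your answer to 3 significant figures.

Wien's law: T_Y/T_P = λ_P/λ_Y = 979/413 = 2.370.
L_Y/L_P = (R_Y/R_P)²(T_Y/T_P)⁴ = (12.8)²(2.370)⁴ = 5173.
F_Y/F_P = (L_Y/L_P)/(d_Y/d_P)² = 5173/(0.500)² = 2.069×10^4.

2.07×10^4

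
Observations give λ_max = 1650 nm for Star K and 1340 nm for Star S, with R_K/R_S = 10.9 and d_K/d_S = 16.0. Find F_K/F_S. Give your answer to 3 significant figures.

0.202

Wien's law: T_K/T_S = λ_S/λ_K = 1340/1650 = 0.8121.
L_K/L_S = (R_K/R_S)²(T_K/T_S)⁴ = (10.9)²(0.8121)⁴ = 51.68.
F_K/F_S = (L_K/L_S)/(d_K/d_S)² = 51.68/(16.0)² = 0.2019.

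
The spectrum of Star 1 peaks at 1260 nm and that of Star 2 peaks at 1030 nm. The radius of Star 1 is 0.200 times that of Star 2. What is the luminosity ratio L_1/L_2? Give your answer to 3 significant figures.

0.0179

Wien's law gives T ∝ 1/λ_max, so T_1/T_2 = λ_2/λ_1 = 1030/1260 = 0.8175.
Then L ∝ R²T⁴ gives L_1/L_2 = (0.200)² × (0.8175)⁴ = 0.04000 × 0.4465 = 0.01786.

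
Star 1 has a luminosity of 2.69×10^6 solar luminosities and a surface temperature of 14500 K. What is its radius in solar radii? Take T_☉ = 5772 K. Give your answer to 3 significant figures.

R/R_☉ = √(L/L_☉) / (T/T_☉)² = √(2.69×10^6) / (2.512)²
       = 1640 / 6.311 = 259.9.

260 solar radii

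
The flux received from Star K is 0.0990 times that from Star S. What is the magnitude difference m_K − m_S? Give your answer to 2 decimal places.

2.51

m_K − m_S = −2.5 log₁₀(F_K/F_S) = −2.5 log₁₀(0.0990) = −2.5 × (-1.004) = 2.511.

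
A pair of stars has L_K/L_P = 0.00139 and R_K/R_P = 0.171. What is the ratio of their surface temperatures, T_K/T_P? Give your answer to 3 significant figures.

0.467

L ∝ R²T⁴ gives T ∝ (L/R²)^(1/4), so
T_K/T_P = (0.00139 / 0.171²)^(1/4) = (0.04754)^(1/4) = 0.4669.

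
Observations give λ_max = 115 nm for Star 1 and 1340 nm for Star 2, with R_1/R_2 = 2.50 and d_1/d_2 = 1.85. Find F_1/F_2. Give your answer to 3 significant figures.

3.37×10^4

Wien's law: T_1/T_2 = λ_2/λ_1 = 1340/115 = 11.65.
L_1/L_2 = (R_1/R_2)²(T_1/T_2)⁴ = (2.50)²(11.65)⁴ = 1.152×10^5.
F_1/F_2 = (L_1/L_2)/(d_1/d_2)² = 1.152×10^5/(1.85)² = 3.366×10^4.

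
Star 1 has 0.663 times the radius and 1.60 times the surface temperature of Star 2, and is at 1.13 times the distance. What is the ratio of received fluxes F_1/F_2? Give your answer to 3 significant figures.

L_1/L_2 = (R_1/R_2)²(T_1/T_2)⁴ = (0.663)² × (1.60)⁴ = 2.881.
F_1/F_2 = (L_1/L_2)/(d_1/d_2)² = 2.881 / (1.13)² = 2.256.

2.26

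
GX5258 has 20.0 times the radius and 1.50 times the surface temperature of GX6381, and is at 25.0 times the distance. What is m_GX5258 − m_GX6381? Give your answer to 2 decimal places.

L_GX5258/L_GX6381 = (20.0)²(1.50)⁴ = 2025.
F_GX5258/F_GX6381 = (L_GX5258/L_GX6381)/(d_GX5258/d_GX6381)² = 2025/625.0 = 3.240.
m_GX5258 − m_GX6381 = −2.5 log₁₀(3.240) = -1.28.

-1.28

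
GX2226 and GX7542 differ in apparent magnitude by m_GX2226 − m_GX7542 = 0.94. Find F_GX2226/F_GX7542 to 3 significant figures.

F_GX2226/F_GX7542 = 10^(−(m_GX2226 − m_GX7542)/2.5) = 10^(-0.94/2.5) = 10^-0.376 = 0.4207.

0.421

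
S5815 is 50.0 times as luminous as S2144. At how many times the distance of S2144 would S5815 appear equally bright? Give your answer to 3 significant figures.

7.07

Equal flux requires L_S5815/d_S5815² = L_S2144/d_S2144², so d_S5815/d_S2144 = √(L_S5815/L_S2144)
= √(50.0) = 7.071.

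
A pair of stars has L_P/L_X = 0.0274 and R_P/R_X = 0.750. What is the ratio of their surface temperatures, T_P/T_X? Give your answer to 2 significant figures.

L ∝ R²T⁴ gives T ∝ (L/R²)^(1/4), so
T_P/T_X = (0.0274 / 0.750²)^(1/4) = (0.04871)^(1/4) = 0.4698.

0.47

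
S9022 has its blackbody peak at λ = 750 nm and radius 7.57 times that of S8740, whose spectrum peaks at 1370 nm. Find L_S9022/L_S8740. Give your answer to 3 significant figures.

Wien's law gives T ∝ 1/λ_max, so T_S9022/T_S8740 = λ_S8740/λ_S9022 = 1370/750 = 1.827.
Then L ∝ R²T⁴ gives L_S9022/L_S8740 = (7.57)² × (1.827)⁴ = 57.30 × 11.13 = 638.0.

638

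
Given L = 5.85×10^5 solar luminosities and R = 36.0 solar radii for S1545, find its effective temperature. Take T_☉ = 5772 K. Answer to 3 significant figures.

2.66×10^4 K

T/T_☉ = (L/L_☉)^(1/4) / (R/R_☉)^(1/2)
T = 5772 × (5.85×10^5)^(1/4) / √(36.0) = 5772 × 27.66 / 6.000 = 2.661×10^4 K.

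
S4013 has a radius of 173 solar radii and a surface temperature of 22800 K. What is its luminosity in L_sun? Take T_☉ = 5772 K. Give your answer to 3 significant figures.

L/L_☉ = (R/R_☉)² (T/T_☉)⁴ = (173)² × (22800/5772)⁴
       = 2.993×10^4 × (3.950)⁴ = 2.993×10^4 × 243.5 = 7.287×10^6.

7.29×10^6 L_sun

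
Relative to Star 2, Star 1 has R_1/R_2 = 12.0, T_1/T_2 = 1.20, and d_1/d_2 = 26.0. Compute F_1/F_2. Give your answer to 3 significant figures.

L_1/L_2 = (R_1/R_2)²(T_1/T_2)⁴ = (12.0)² × (1.20)⁴ = 298.6.
F_1/F_2 = (L_1/L_2)/(d_1/d_2)² = 298.6 / (26.0)² = 0.4417.

0.442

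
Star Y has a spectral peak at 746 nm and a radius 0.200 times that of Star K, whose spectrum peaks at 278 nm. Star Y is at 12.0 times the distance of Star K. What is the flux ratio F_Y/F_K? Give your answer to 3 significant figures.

Wien's law: T_Y/T_K = λ_K/λ_Y = 278/746 = 0.3727.
L_Y/L_K = (R_Y/R_K)²(T_Y/T_K)⁴ = (0.200)²(0.3727)⁴ = 7.714×10^-4.
F_Y/F_K = (L_Y/L_K)/(d_Y/d_K)² = 7.714×10^-4/(12.0)² = 5.357×10^-6.

5.36×10^-6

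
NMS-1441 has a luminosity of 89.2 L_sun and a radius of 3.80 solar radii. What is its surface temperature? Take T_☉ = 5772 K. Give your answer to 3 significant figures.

T/T_☉ = (L/L_☉)^(1/4) / (R/R_☉)^(1/2)
T = 5772 × (89.2)^(1/4) / √(3.80) = 5772 × 3.073 / 1.949 = 9100 K.

9.10×10^3 K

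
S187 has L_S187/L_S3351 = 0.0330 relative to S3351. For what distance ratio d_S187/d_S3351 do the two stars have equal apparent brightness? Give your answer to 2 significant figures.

0.18

Equal flux requires L_S187/d_S187² = L_S3351/d_S3351², so d_S187/d_S3351 = √(L_S187/L_S3351)
= √(0.0330) = 0.1817.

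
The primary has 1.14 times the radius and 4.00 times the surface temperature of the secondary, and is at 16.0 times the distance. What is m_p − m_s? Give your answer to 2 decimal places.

L_p/L_s = (1.14)²(4.00)⁴ = 332.7.
F_p/F_s = (L_p/L_s)/(d_p/d_s)² = 332.7/256.0 = 1.300.
m_p − m_s = −2.5 log₁₀(1.300) = -0.28.

-0.28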